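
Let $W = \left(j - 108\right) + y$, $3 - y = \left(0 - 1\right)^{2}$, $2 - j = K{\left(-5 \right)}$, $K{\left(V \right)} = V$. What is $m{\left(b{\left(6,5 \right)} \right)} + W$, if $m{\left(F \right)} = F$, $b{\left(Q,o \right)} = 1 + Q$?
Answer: $-92$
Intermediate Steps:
$j = 7$ ($j = 2 - -5 = 2 + 5 = 7$)
$y = 2$ ($y = 3 - \left(0 - 1\right)^{2} = 3 - \left(-1\right)^{2} = 3 - 1 = 2$)
$W = -99$ ($W = \left(7 - 108\right) + 2 = -101 + 2 = -99$)
$m{\left(b{\left(6,5 \right)} \right)} + W = \left(1 + 6\right) - 99 = 7 - 99 = -92$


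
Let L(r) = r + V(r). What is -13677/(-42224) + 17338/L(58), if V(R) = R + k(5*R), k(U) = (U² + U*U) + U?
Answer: 52381103/122745168 ≈ 0.42675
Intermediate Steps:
k(U) = U + 2*U² (k(U) = (U² + U²) + U = 2*U² + U = U + 2*U²)
V(R) = R + 5*R*(1 + 10*R) (V(R) = R + (5*R)*(1 + 2*(5*R)) = R + (5*R)*(1 + 10*R) = R + 5*R*(1 + 10*R))
L(r) = r + 2*r*(3 + 25*r)
-13677/(-42224) + 17338/L(58) = -13677/(-42224) + 17338/((58*(7 + 50*58))) = -13677*(-1/42224) + 17338/((58*(7 + 2900))) = 13677/42224 + 17338/((58*2907)) = 13677/42224 + 17338/168606 = 13677/42224 + 17338*(1/168606) = 13677/42224 + 8669/84303 = 52381103/122745168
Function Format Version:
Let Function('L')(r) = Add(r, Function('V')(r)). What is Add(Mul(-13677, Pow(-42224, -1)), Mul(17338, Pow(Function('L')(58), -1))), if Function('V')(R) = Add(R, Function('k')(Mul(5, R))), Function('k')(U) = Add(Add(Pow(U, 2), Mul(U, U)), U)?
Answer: Rational(52381103, 122745168) ≈ 0.42675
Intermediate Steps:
Function('k')(U) = Add(U, Mul(2, Pow(U, 2))) (Function('k')(U) = Add(Add(Pow(U, 2), Pow(U, 2)), U) = Add(Mul(2, Pow(U, 2)), U) = Add(U, Mul(2, Pow(U, 2))))
Function('V')(R) = Add(R, Mul(5, R, Add(1, Mul(10, R)))) (Function('V')(R) = Add(R, Mul(Mul(5, R), Add(1, Mul(2, Mul(5, R))))) = Add(R, Mul(Mul(5, R), Add(1, Mul(10, R)))) = Add(R, Mul(5, R, Add(1, Mul(10, R)))))
Function('L')(r) = Add(r, Mul(2, r, Add(3, Mul(25, r))))
Add(Mul(-13677, Pow(-42224, -1)), Mul(17338, Pow(Function('L')(58), -1))) = Add(Mul(-13677, Pow(-42224, -1)), Mul(17338, Pow(Mul(58, Add(7, Mul(50, 58))), -1))) = Add(Mul(-13677, Rational(-1, 42224)), Mul(17338, Pow(Mul(58, Add(7, 2900)), -1))) = Add(Rational(13677, 42224), Mul(17338, Pow(Mul(58, 2907), -1))) = Add(Rational(13677, 42224), Mul(17338, Pow(168606, -1))) = Add(Rational(13677, 42224), Mul(17338, Rational(1, 168606))) = Add(Rational(13677, 42224), Rational(8669, 84303)) = Rational(52381103, 122745168)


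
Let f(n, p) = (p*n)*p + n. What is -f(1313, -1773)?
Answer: -4127454890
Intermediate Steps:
f(n, p) = n + n*p² (f(n, p) = (n*p)*p + n = n*p² + n = n + n*p²)
-f(1313, -1773) = -1313*(1 + (-1773)²) = -1313*(1 + 3143529) = -1313*3143530 = -1*4127454890 = -4127454890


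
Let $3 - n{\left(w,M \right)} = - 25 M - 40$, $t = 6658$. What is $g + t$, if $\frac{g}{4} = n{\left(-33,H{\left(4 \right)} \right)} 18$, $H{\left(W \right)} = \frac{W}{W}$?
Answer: $11554$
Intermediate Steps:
$H{\left(W \right)} = 1$
$n{\left(w,M \right)} = 43 + 25 M$ ($n{\left(w,M \right)} = 3 - \left(- 25 M - 40\right) = 3 - \left(-40 - 25 M\right) = 3 + \left(40 + 25 M\right) = 43 + 25 M$)
$g = 4896$ ($g = 4 \left(43 + 25 \cdot 1\right) 18 = 4 \left(43 + 25\right) 18 = 4 \cdot 68 \cdot 18 = 4 \cdot 1224 = 4896$)
$g + t = 4896 + 6658 = 11554$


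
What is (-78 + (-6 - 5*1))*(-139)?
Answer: 12371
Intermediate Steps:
(-78 + (-6 - 5*1))*(-139) = (-78 + (-6 - 5))*(-139) = (-78 - 11)*(-139) = -89*(-139) = 12371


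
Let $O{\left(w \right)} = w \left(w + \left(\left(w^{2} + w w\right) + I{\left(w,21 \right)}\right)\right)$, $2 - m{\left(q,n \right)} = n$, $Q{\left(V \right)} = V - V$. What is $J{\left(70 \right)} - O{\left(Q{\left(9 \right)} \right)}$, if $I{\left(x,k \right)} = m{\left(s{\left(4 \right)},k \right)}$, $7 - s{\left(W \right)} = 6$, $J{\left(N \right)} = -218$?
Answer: $-218$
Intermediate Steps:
$Q{\left(V \right)} = 0$
$s{\left(W \right)} = 1$ ($s{\left(W \right)} = 7 - 6 = 1$)
$m{\left(q,n \right)} = 2 - n$
$I{\left(x,k \right)} = 2 - k$
$O{\left(w \right)} = w \left(-19 + w + 2 w^{2}\right)$ ($O{\left(w \right)} = w \left(w + \left(\left(w^{2} + w w\right) + \left(2 - 21\right)\right)\right) = w \left(w + \left(\left(w^{2} + w^{2}\right) + \left(2 - 21\right)\right)\right) = w \left(w + \left(2 w^{2} - 19\right)\right) = w \left(w + \left(-19 + 2 w^{2}\right)\right) = w \left(-19 + w + 2 w^{2}\right)$)
$J{\left(70 \right)} - O{\left(Q{\left(9 \right)} \right)} = -218 - 0 \left(-19 + 0 + 2 \cdot 0^{2}\right) = -218 - 0 \left(-19 + 0 + 2 \cdot 0\right) = -218 - 0 \left(-19 + 0 + 0\right) = -218 - 0 \left(-19\right) = -218 - 0 = -218 + 0 = -218$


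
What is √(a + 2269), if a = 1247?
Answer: 2*√879 ≈ 59.296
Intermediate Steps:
√(a + 2269) = √(1247 + 2269) = √3516 = 2*√879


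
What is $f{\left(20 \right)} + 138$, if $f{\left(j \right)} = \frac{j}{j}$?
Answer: $139$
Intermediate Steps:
$f{\left(j \right)} = 1$
$f{\left(20 \right)} + 138 = 1 + 138 = 139$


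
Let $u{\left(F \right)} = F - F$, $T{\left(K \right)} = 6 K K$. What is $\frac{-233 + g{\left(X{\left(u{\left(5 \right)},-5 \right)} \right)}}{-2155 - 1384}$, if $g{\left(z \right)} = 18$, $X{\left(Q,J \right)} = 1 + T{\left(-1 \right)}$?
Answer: $\frac{215}{3539} \approx 0.060752$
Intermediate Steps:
$T{\left(K \right)} = 6 K^{2}$
$u{\left(F \right)} = 0$
$X{\left(Q,J \right)} = 7$ ($X{\left(Q,J \right)} = 1 + 6 \left(-1\right)^{2} = 1 + 6 \cdot 1 = 1 + 6 = 7$)
$\frac{-233 + g{\left(X{\left(u{\left(5 \right)},-5 \right)} \right)}}{-2155 - 1384} = \frac{-233 + 18}{-2155 - 1384} = - \frac{215}{-3539} = \left(-215\right) \left(- \frac{1}{3539}\right) = \frac{215}{3539}$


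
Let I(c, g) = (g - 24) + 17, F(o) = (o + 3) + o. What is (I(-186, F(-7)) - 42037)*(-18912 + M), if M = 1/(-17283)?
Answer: 13745933159335/17283 ≈ 7.9534e+8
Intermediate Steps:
F(o) = 3 + 2*o (F(o) = (3 + o) + o = 3 + 2*o)
M = -1/17283 ≈ -5.7860e-5
I(c, g) = -7 + g (I(c, g) = (-24 + g) + 17 = -7 + g)
(I(-186, F(-7)) - 42037)*(-18912 + M) = ((-7 + (3 + 2*(-7))) - 42037)*(-18912 - 1/17283) = ((-7 + (3 - 14)) - 42037)*(-326856097/17283) = ((-7 - 11) - 42037)*(-326856097/17283) = (-18 - 42037)*(-326856097/17283) = -42055*(-326856097/17283) = 13745933159335/17283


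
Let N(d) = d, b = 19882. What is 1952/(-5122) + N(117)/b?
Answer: -19105195/50917802 ≈ -0.37522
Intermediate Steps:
1952/(-5122) + N(117)/b = 1952/(-5122) + 117/19882 = 1952*(-1/5122) + 117*(1/19882) = -976/2561 + 117/19882 = -19105195/50917802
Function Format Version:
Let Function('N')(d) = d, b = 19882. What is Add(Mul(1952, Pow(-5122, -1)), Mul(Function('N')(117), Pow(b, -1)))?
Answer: Rational(-19105195, 50917802) ≈ -0.37522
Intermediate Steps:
Add(Mul(1952, Pow(-5122, -1)), Mul(Function('N')(117), Pow(b, -1))) = Add(Mul(1952, Pow(-5122, -1)), Mul(117, Pow(19882, -1))) = Add(Mul(1952, Rational(-1, 5122)), Mul(117, Rational(1, 19882))) = Add(Rational(-976, 2561), Rational(117, 19882)) = Rational(-19105195, 50917802)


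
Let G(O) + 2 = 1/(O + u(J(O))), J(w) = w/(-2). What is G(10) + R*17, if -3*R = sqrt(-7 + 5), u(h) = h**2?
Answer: -69/35 - 17*I*sqrt(2)/3 ≈ -1.9714 - 8.0139*I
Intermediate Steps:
J(w) = -w/2 (J(w) = w*(-1/2) = -w/2)
R = -I*sqrt(2)/3 (R = -sqrt(-7 + 5)/3 = -I*sqrt(2)/3 ≈ -0.4714*I)
G(O) = -2 + 1/(O + O**2/4) (G(O) = -2 + 1/(O + (-O/2)**2) = -2 + 1/(O + O**2/4))
G(10) + R*17 = 2*(2 - 1*10**2 - 4*10)/(10*(4 + 10)) - I*sqrt(2)/3*17 = 2*(1/10)*(2 - 1*100 - 40)/14 - 17*I*sqrt(2)/3 = 2*(1/10)*(1/14)*(2 - 100 - 40) - 17*I*sqrt(2)/3 = 2*(1/10)*(1/14)*(-138) - 17*I*sqrt(2)/3 = -69/35 - 17*I*sqrt(2)/3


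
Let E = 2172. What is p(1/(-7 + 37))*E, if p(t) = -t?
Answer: -362/5 ≈ -72.400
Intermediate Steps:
p(1/(-7 + 37))*E = -1/(-7 + 37)*2172 = -1/30*2172 = -362/5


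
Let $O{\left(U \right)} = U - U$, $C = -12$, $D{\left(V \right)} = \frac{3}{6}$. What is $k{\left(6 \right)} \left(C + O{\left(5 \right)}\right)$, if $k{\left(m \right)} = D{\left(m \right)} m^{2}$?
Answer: $-216$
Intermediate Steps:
$D{\left(V \right)} = \frac{1}{2}$ ($D{\left(V \right)} = 3 \cdot \frac{1}{6} = \frac{1}{2}$)
$O{\left(U \right)} = 0$
$k{\left(m \right)} = \frac{m^{2}}{2}$
$k{\left(6 \right)} \left(C + O{\left(5 \right)}\right) = \frac{6^{2}}{2} \left(-12 + 0\right) = \frac{1}{2} \cdot 36 \left(-12\right) = 18 \left(-12\right) = -216$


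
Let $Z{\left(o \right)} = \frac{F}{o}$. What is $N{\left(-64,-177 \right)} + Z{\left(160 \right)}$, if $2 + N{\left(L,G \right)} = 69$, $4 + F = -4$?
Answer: $\frac{1339}{20} \approx 66.95$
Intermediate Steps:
$F = -8$ ($F = -4 - 4 = -8$)
$N{\left(L,G \right)} = 67$ ($N{\left(L,G \right)} = -2 + 69 = 67$)
$Z{\left(o \right)} = - \frac{8}{o}$
$N{\left(-64,-177 \right)} + Z{\left(160 \right)} = 67 - \frac{8}{160} = 67 - \frac{1}{20} = \frac{1339}{20}$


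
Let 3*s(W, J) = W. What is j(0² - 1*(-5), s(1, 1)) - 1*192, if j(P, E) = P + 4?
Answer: -183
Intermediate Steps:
s(W, J) = W/3
j(P, E) = 4 + P
j(0² - 1*(-5), s(1, 1)) - 1*192 = (4 + (0² - 1*(-5))) - 1*192 = (4 + (0 + 5)) - 192 = (4 + 5) - 192 = 9 - 192 = -183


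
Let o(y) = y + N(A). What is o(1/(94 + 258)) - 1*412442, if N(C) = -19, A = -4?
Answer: -145186271/352 ≈ -4.1246e+5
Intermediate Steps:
o(y) = -19 + y (o(y) = y - 19 = -19 + y)
o(1/(94 + 258)) - 1*412442 = (-19 + 1/(94 + 258)) - 1*412442 = (-19 + 1/352) - 412442 = -6687/352 - 412442 = -145186271/352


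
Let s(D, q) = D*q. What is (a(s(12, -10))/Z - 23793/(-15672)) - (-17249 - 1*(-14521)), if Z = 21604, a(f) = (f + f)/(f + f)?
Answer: 77012876509/28214824 ≈ 2729.5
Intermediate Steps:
a(f) = 1 (a(f) = (2*f)/((2*f)) = (2*f)*(1/(2*f)) = 1)
(a(s(12, -10))/Z - 23793/(-15672)) - (-17249 - 1*(-14521)) = (1/21604 - 23793/(-15672)) - (-17249 - 1*(-14521)) = (1*(1/21604) - 23793*(-1/15672)) - (-17249 + 14521) = (1/21604 + 7931/5224) - 1*(-2728) = 42836637/28214824 + 2728 = 77012876509/28214824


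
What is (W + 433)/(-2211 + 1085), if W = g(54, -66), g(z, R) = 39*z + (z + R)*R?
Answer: -3331/1126 ≈ -2.9583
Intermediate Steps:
g(z, R) = 39*z + R*(R + z) (g(z, R) = 39*z + (R + z)*R = 39*z + R*(R + z))
W = 2898 (W = (-66)² + 39*54 - 66*54 = 4356 + 2106 - 3564 = 2898)
(W + 433)/(-2211 + 1085) = (2898 + 433)/(-2211 + 1085) = 3331/(-1126) = 3331*(-1/1126) = -3331/1126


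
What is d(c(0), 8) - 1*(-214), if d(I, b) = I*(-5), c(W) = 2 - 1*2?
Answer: 214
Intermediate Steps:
c(W) = 0 (c(W) = 2 - 2 = 0)
d(I, b) = -5*I
d(c(0), 8) - 1*(-214) = -5*0 - 1*(-214) = 0 + 214 = 214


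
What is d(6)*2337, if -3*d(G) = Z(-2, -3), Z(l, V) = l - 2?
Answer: 3116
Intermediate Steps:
Z(l, V) = -2 + l
d(G) = 4/3 (d(G) = -(-2 - 2)/3 = -⅓*(-4) = 4/3)
d(6)*2337 = (4/3)*2337 = 3116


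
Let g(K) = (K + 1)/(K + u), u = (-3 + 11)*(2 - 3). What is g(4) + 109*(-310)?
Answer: -135165/4 ≈ -33791.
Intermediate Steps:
u = -8 (u = 8*(-1) = -8)
g(K) = (1 + K)/(-8 + K) (g(K) = (K + 1)/(K - 8) = (1 + K)/(-8 + K))
g(4) + 109*(-310) = (1 + 4)/(-8 + 4) + 109*(-310) = 5/(-4) - 33790 = -1/4*5 - 33790 = -5/4 - 33790 = -135165/4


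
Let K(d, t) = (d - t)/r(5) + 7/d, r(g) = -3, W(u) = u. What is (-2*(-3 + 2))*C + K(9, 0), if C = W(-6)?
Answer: -128/9 ≈ -14.222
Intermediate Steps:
C = -6
K(d, t) = 7/d - d/3 + t/3 (K(d, t) = (d - t)/(-3) + 7/d = (d - t)*(-⅓) + 7/d = (-d/3 + t/3) + 7/d = 7/d - d/3 + t/3)
(-2*(-3 + 2))*C + K(9, 0) = -2*(-3 + 2)*(-6) + (⅓)*(21 + 9*(0 - 1*9))/9 = -2*(-1)*(-6) + (⅓)*(⅑)*(21 + 9*(0 - 9)) = 2*(-6) + (⅓)*(⅑)*(21 + 9*(-9)) = -12 + (⅓)*(⅑)*(21 - 81) = -12 + (⅓)*(⅑)*(-60) = -12 - 20/9 = -128/9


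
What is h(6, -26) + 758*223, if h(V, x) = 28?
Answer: 169062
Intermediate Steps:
h(6, -26) + 758*223 = 28 + 758*223 = 28 + 169034 = 169062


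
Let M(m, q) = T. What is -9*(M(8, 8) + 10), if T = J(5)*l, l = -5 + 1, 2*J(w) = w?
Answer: 0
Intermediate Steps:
J(w) = w/2
l = -4
T = -10 (T = ((½)*5)*(-4) = (5/2)*(-4) = -10)
M(m, q) = -10
-9*(M(8, 8) + 10) = -9*(-10 + 10) = -9*0 = 0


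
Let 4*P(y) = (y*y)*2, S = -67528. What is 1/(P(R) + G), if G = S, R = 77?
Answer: -2/129127 ≈ -1.5489e-5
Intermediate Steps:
G = -67528
P(y) = y²/2 (P(y) = ((y*y)*2)/4 = (y²*2)/4 = (2*y²)/4 = y²/2)
1/(P(R) + G) = 1/((½)*77² - 67528) = 1/((½)*5929 - 67528) = 1/(5929/2 - 67528) = 1/(-129127/2) = -2/129127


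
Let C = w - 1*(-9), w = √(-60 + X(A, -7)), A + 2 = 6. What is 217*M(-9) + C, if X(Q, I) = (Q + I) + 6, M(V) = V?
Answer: -1944 + I*√57 ≈ -1944.0 + 7.5498*I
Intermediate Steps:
A = 4 (A = -2 + 6 = 4)
X(Q, I) = 6 + I + Q (X(Q, I) = (I + Q) + 6 = 6 + I + Q)
w = I*√57 (w = √(-60 + (6 - 7 + 4)) = √(-60 + 3) = √(-57) = I*√57 ≈ 7.5498*I)
C = 9 + I*√57 (C = I*√57 - 1*(-9) = I*√57 + 9 = 9 + I*√57 ≈ 9.0 + 7.5498*I)
217*M(-9) + C = 217*(-9) + (9 + I*√57) = -1953 + (9 + I*√57) = -1944 + I*√57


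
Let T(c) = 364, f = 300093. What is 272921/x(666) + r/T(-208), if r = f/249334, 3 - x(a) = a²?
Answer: -2239685568097/3659617737048 ≈ -0.61200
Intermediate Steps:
x(a) = 3 - a²
r = 300093/249334 ≈ 1.2036
272921/x(666) + r/T(-208) = 272921/(3 - 1*666²) + (300093/249334)/364 = 272921/(3 - 1*443556) + (300093/249334)*(1/364) = 272921/(3 - 443556) + 300093/90757576 = 272921/(-443553) + 300093/90757576 = 272921*(-1/443553) + 300093/90757576 = -24811/40323 + 300093/90757576 = -2239685568097/3659617737048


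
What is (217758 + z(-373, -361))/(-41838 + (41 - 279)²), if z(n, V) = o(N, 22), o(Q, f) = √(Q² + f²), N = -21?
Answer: 108879/7403 + 5*√37/14806 ≈ 14.709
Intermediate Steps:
z(n, V) = 5*√37 (z(n, V) = √((-21)² + 22²) = √(441 + 484) = √925 = 5*√37)
(217758 + z(-373, -361))/(-41838 + (41 - 279)²) = (217758 + 5*√37)/(-41838 + (41 - 279)²) = (217758 + 5*√37)/(-41838 + (-238)²) = (217758 + 5*√37)/(-41838 + 56644) = (217758 + 5*√37)/14806 = (217758 + 5*√37)*(1/14806) = 108879/7403 + 5*√37/14806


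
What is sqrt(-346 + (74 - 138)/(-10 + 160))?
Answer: I*sqrt(77946)/15 ≈ 18.613*I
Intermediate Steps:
sqrt(-346 + (74 - 138)/(-10 + 160)) = sqrt(-346 - 64/150) = sqrt(-346 - 64*1/150) = sqrt(-346 - 32/75) = sqrt(-25982/75) = I*sqrt(77946)/15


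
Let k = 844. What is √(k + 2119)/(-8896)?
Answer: -√2963/8896 ≈ -0.0061189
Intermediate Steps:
√(k + 2119)/(-8896) = √(844 + 2119)/(-8896) = √2963*(-1/8896) = -√2963/8896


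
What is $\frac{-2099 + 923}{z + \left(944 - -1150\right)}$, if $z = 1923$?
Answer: $- \frac{392}{1339} \approx -0.29276$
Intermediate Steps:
$\frac{-2099 + 923}{z + \left(944 - -1150\right)} = \frac{-2099 + 923}{1923 + \left(944 - -1150\right)} = - \frac{1176}{1923 + \left(944 + 1150\right)} = - \frac{1176}{1923 + 2094} = - \frac{1176}{4017} = \left(-1176\right) \frac{1}{4017} = - \frac{392}{1339}$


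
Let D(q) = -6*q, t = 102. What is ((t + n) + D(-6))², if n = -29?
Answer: 11881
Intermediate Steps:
((t + n) + D(-6))² = ((102 - 29) - 6*(-6))² = (73 + 36)² = 109² = 11881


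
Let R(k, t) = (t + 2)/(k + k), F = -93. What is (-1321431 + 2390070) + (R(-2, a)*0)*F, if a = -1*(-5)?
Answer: 1068639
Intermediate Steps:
a = 5
R(k, t) = (2 + t)/(2*k) (R(k, t) = (2 + t)/((2*k)) = (2 + t)*(1/(2*k)) = (2 + t)/(2*k))
(-1321431 + 2390070) + (R(-2, a)*0)*F = (-1321431 + 2390070) + (((½)*(2 + 5)/(-2))*0)*(-93) = 1068639 + (((½)*(-½)*7)*0)*(-93) = 1068639 - 7/4*0*(-93) = 1068639 + 0*(-93) = 1068639 + 0 = 1068639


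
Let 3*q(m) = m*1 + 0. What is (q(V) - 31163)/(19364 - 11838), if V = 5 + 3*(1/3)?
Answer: -31161/7526 ≈ -4.1404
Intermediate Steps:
V = 6 (V = 5 + 3*(1*(1/3)) = 5 + 3*(1/3) = 5 + 1 = 6)
q(m) = m/3 (q(m) = (m*1 + 0)/3 = (m + 0)/3 = m/3)
(q(V) - 31163)/(19364 - 11838) = ((1/3)*6 - 31163)/(19364 - 11838) = (2 - 31163)/7526 = -31161*1/7526 = -31161/7526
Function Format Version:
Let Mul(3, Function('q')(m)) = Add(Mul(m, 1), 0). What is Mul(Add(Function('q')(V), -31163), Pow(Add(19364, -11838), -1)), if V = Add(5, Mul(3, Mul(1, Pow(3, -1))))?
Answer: Rational(-31161, 7526) ≈ -4.1404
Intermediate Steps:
V = 6 (V = Add(5, Mul(3, Mul(1, Rational(1, 3)))) = Add(5, Mul(3, Rational(1, 3))) = Add(5, 1) = 6)
Function('q')(m) = Mul(Rational(1, 3), m) (Function('q')(m) = Mul(Rational(1, 3), Add(Mul(m, 1), 0)) = Mul(Rational(1, 3), Add(m, 0)) = Mul(Rational(1, 3), m))
Mul(Add(Function('q')(V), -31163), Pow(Add(19364, -11838), -1)) = Mul(Add(Mul(Rational(1, 3), 6), -31163), Pow(Add(19364, -11838), -1)) = Mul(Add(2, -31163), Pow(7526, -1)) = Mul(-31161, Rational(1, 7526)) = Rational(-31161, 7526)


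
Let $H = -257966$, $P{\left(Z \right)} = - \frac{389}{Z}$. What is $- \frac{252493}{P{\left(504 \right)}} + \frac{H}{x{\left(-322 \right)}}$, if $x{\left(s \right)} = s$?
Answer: $\frac{20538466379}{62629} \approx 3.2794 \cdot 10^{5}$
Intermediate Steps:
$- \frac{252493}{P{\left(504 \right)}} + \frac{H}{x{\left(-322 \right)}} = - \frac{252493}{\left(-389\right) \frac{1}{504}} - \frac{257966}{-322} = - \frac{252493}{\left(-389\right) \frac{1}{504}} - - \frac{128983}{161} = - \frac{252493}{- \frac{389}{504}} + \frac{128983}{161} = \left(-252493\right) \left(- \frac{504}{389}\right) + \frac{128983}{161} = \frac{127256472}{389} + \frac{128983}{161} = \frac{20538466379}{62629}$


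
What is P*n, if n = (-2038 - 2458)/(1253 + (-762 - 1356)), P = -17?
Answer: -76432/865 ≈ -88.361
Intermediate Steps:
n = 4496/865 (n = -4496/(1253 - 2118) = -4496/(-865) = -4496*(-1/865) = 4496/865 ≈ 5.1977)
P*n = -17*4496/865 = -76432/865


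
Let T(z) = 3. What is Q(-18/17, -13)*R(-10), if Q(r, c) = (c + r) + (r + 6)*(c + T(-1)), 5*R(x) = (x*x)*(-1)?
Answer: 21580/17 ≈ 1269.4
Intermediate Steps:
R(x) = -x²/5 (R(x) = ((x*x)*(-1))/5 = (x²*(-1))/5 = (-x²)/5 = -x²/5)
Q(r, c) = c + r + (3 + c)*(6 + r) (Q(r, c) = (c + r) + (r + 6)*(c + 3) = (c + r) + (6 + r)*(3 + c) = (c + r) + (3 + c)*(6 + r) = c + r + (3 + c)*(6 + r))
Q(-18/17, -13)*R(-10) = (18 + 4*(-18/17) + 7*(-13) - (-234)/17)*(-⅕*(-10)²) = (18 + 4*(-18*1/17) - 91 - (-234)/17)*(-⅕*100) = (18 + 4*(-18/17) - 91 - 13*(-18/17))*(-20) = (18 - 72/17 - 91 + 234/17)*(-20) = -1079/17*(-20) = 21580/17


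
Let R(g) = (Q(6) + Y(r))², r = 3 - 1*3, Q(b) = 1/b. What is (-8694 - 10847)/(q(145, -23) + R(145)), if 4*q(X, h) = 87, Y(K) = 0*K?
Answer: -175869/196 ≈ -897.29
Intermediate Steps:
r = 0 (r = 3 - 3 = 0)
Y(K) = 0
R(g) = 1/36 (R(g) = (1/6 + 0)² = (⅙ + 0)² = (⅙)² = 1/36)
q(X, h) = 87/4 (q(X, h) = (¼)*87 = 87/4)
(-8694 - 10847)/(q(145, -23) + R(145)) = (-8694 - 10847)/(87/4 + 1/36) = -19541/196/9 = -19541*9/196 = -175869/196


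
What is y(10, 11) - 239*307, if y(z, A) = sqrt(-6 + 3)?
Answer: -73373 + I*sqrt(3) ≈ -73373.0 + 1.732*I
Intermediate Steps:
y(z, A) = I*sqrt(3) (y(z, A) = sqrt(-3) = I*sqrt(3))
y(10, 11) - 239*307 = I*sqrt(3) - 239*307 = I*sqrt(3) - 73373 = -73373 + I*sqrt(3)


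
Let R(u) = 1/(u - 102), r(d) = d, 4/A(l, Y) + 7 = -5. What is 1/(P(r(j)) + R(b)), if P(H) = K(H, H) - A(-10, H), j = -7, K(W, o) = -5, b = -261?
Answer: -121/565 ≈ -0.21416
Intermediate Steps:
A(l, Y) = -⅓ (A(l, Y) = 4/(-7 - 5) = 4/(-12) = 4*(-1/12) = -⅓)
P(H) = -14/3 (P(H) = -5 - 1*(-⅓) = -5 + ⅓ = -14/3)
R(u) = 1/(-102 + u)
1/(P(r(j)) + R(b)) = 1/(-14/3 + 1/(-102 - 261)) = 1/(-14/3 + 1/(-363)) = 1/(-14/3 - 1/363) = 1/(-565/121) = -121/565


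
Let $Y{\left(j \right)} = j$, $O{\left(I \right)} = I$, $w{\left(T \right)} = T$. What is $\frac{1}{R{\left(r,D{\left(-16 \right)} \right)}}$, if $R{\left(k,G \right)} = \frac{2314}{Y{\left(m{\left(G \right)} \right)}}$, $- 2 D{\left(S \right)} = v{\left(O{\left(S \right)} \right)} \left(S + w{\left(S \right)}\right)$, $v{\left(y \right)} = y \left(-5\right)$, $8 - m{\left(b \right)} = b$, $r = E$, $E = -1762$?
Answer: $- \frac{636}{1157} \approx -0.5497$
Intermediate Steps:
$r = -1762$
$m{\left(b \right)} = 8 - b$
$v{\left(y \right)} = - 5 y$
$D{\left(S \right)} = 5 S^{2}$ ($D{\left(S \right)} = - \frac{- 5 S \left(S + S\right)}{2} = - \frac{- 5 S 2 S}{2} = - \frac{\left(-10\right) S^{2}}{2} = 5 S^{2}$)
$R{\left(k,G \right)} = \frac{2314}{8 - G}$
$\frac{1}{R{\left(r,D{\left(-16 \right)} \right)}} = \frac{1}{\left(-2314\right) \frac{1}{-8 + 5 \left(-16\right)^{2}}} = \frac{1}{\left(-2314\right) \frac{1}{-8 + 5 \cdot 256}} = \frac{1}{\left(-2314\right) \frac{1}{-8 + 1280}} = \frac{1}{\left(-2314\right) \frac{1}{1272}} = \frac{1}{- \frac{1157}{636}} = - \frac{636}{1157}$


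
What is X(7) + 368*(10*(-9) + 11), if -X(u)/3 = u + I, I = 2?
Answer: -29099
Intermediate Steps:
X(u) = -6 - 3*u (X(u) = -3*(u + 2) = -3*(2 + u) = -6 - 3*u)
X(7) + 368*(10*(-9) + 11) = (-6 - 3*7) + 368*(10*(-9) + 11) = (-6 - 21) + 368*(-90 + 11) = -27 + 368*(-79) = -27 - 29072 = -29099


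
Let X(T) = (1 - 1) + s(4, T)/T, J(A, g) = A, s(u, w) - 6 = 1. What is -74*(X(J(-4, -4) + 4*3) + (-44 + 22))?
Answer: 6253/4 ≈ 1563.3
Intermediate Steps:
s(u, w) = 7 (s(u, w) = 6 + 1 = 7)
X(T) = 7/T (X(T) = (1 - 1) + 7/T = 0 + 7/T = 7/T)
-74*(X(J(-4, -4) + 4*3) + (-44 + 22)) = -74*(7/(-4 + 4*3) + (-44 + 22)) = -74*(7/(-4 + 12) - 22) = -74*(7/8 - 22) = -74*(-169/8) = 6253/4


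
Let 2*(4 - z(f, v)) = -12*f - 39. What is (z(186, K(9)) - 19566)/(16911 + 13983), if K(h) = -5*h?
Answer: -36853/61788 ≈ -0.59644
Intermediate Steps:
z(f, v) = 47/2 + 6*f (z(f, v) = 4 - (-12*f - 39)/2 = 4 - (-39 - 12*f)/2 = 4 + (39/2 + 6*f) = 47/2 + 6*f)
(z(186, K(9)) - 19566)/(16911 + 13983) = ((47/2 + 6*186) - 19566)/(16911 + 13983) = ((47/2 + 1116) - 19566)/30894 = (2279/2 - 19566)*(1/30894) = -36853/2*1/30894 = -36853/61788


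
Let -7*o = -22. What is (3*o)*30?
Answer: 1980/7 ≈ 282.86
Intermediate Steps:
o = 22/7 (o = -1/7*(-22) = 22/7 ≈ 3.1429)
(3*o)*30 = (3*(22/7))*30 = (66/7)*30 = 1980/7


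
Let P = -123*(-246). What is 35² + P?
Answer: 31483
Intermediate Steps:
P = 30258
35² + P = 35² + 30258 = 1225 + 30258 = 31483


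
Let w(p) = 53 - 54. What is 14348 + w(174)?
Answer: 14347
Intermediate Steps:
w(p) = -1
14348 + w(174) = 14348 - 1 = 14347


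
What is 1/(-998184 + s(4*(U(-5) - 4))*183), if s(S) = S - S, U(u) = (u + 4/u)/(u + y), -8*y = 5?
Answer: -1/998184 ≈ -1.0018e-6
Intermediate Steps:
y = -5/8 (y = -1/8*5 = -5/8 ≈ -0.62500)
U(u) = (u + 4/u)/(-5/8 + u) (U(u) = (u + 4/u)/(u - 5/8) = (u + 4/u)/(-5/8 + u))
s(S) = 0
1/(-998184 + s(4*(U(-5) - 4))*183) = 1/(-998184 + 0*183) = 1/(-998184 + 0) = 1/(-998184) = -1/998184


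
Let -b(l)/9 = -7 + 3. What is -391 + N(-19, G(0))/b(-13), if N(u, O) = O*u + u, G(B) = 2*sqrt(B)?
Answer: -14095/36 ≈ -391.53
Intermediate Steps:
b(l) = 36 (b(l) = -9*(-7 + 3) = -9*(-4) = 36)
N(u, O) = u + O*u
-391 + N(-19, G(0))/b(-13) = -391 - 19*(1 + 2*sqrt(0))/36 = -391 - 19*(1 + 2*0)*(1/36) = -391 - 19*(1 + 0)*(1/36) = -391 - 19*1*(1/36) = -391 - 19*1/36 = -391 - 19/36 = -14095/36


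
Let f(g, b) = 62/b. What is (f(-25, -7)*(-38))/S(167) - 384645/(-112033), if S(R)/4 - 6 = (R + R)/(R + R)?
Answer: 84835042/5489617 ≈ 15.454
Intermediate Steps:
S(R) = 28 (S(R) = 24 + 4*((R + R)/(R + R)) = 24 + 4*((2*R)/((2*R))) = 24 + 4*((2*R)*(1/(2*R))) = 24 + 4*1 = 24 + 4 = 28)
(f(-25, -7)*(-38))/S(167) - 384645/(-112033) = ((62/(-7))*(-38))/28 - 384645/(-112033) = ((62*(-1/7))*(-38))*(1/28) - 384645*(-1/112033) = -62/7*(-38)*(1/28) + 384645/112033 = (2356/7)*(1/28) + 384645/112033 = 589/49 + 384645/112033 = 84835042/5489617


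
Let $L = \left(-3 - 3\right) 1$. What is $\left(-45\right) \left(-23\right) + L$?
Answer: $1029$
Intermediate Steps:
$L = -6$ ($L = \left(-6\right) 1 = -6$)
$\left(-45\right) \left(-23\right) + L = \left(-45\right) \left(-23\right) - 6 = 1035 - 6 = 1029$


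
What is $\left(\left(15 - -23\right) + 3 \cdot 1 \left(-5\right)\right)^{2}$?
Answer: $529$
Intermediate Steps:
$\left(\left(15 - -23\right) + 3 \cdot 1 \left(-5\right)\right)^{2} = \left(\left(15 + 23\right) + 3 \left(-5\right)\right)^{2} = \left(38 - 15\right)^{2} = 23^{2} = 529$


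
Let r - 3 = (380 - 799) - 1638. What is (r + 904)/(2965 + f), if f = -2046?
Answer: -1150/919 ≈ -1.2514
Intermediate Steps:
r = -2054 (r = 3 + ((380 - 799) - 1638) = 3 + (-419 - 1638) = 3 - 2057 = -2054)
(r + 904)/(2965 + f) = (-2054 + 904)/(2965 - 2046) = -1150/919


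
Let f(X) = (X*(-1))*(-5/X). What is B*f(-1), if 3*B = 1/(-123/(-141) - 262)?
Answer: -235/36819 ≈ -0.0063826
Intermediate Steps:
B = -47/36819 (B = 1/(3*(-123/(-141) - 262)) = 1/(3*(-123*(-1/141) - 262)) = 1/(3*(41/47 - 262)) = 1/(3*(-12273/47)) = (⅓)*(-47/12273) = -47/36819 ≈ -0.0012765)
f(X) = 5 (f(X) = (-X)*(-5/X) = 5)
B*f(-1) = -47/36819*5 = -235/36819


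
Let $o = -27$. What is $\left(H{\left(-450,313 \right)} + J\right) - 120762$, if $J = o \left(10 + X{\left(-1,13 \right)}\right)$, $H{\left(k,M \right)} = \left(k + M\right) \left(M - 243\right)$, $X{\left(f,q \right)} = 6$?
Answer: $-130784$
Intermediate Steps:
$H{\left(k,M \right)} = \left(-243 + M\right) \left(M + k\right)$ ($H{\left(k,M \right)} = \left(M + k\right) \left(-243 + M\right) = \left(-243 + M\right) \left(M + k\right)$)
$J = -432$ ($J = - 27 \left(10 + 6\right) = \left(-27\right) 16 = -432$)
$\left(H{\left(-450,313 \right)} + J\right) - 120762 = \left(\left(313^{2} - 76059 - -109350 + 313 \left(-450\right)\right) - 432\right) - 120762 = \left(\left(97969 - 76059 + 109350 - 140850\right) - 432\right) - 120762 = \left(-9590 - 432\right) - 120762 = -10022 - 120762 = -130784$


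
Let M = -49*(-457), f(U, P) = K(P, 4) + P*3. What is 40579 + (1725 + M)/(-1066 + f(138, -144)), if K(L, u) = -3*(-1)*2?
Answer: 30259875/746 ≈ 40563.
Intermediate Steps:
K(L, u) = 6 (K(L, u) = 3*2 = 6)
f(U, P) = 6 + 3*P (f(U, P) = 6 + P*3 = 6 + 3*P)
M = 22393
40579 + (1725 + M)/(-1066 + f(138, -144)) = 40579 + (1725 + 22393)/(-1066 + (6 + 3*(-144))) = 40579 + 24118/(-1066 + (6 - 432)) = 40579 + 24118/(-1066 - 426) = 40579 + 24118/(-1492) = 40579 + 24118*(-1/1492) = 40579 - 12059/746 = 30259875/746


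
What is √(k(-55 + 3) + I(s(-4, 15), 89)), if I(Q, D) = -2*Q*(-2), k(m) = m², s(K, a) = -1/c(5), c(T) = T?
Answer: 2*√16895/5 ≈ 51.992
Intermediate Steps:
s(K, a) = -⅕ (s(K, a) = -1/5 = -1*⅕ = -⅕)
I(Q, D) = 4*Q
√(k(-55 + 3) + I(s(-4, 15), 89)) = √((-55 + 3)² + 4*(-⅕)) = √((-52)² - ⅘) = √(2704 - ⅘) = √(13516/5) = 2*√16895/5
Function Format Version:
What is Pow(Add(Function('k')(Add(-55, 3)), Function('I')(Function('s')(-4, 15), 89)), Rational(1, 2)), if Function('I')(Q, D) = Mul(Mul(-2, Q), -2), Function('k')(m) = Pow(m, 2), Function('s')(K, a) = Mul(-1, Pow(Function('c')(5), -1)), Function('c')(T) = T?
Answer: Mul(Rational(2, 5), Pow(16895, Rational(1, 2))) ≈ 51.992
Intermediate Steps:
Function('s')(K, a) = Rational(-1, 5) (Function('s')(K, a) = Mul(-1, Pow(5, -1)) = Mul(-1, Rational(1, 5)) = Rational(-1, 5))
Function('I')(Q, D) = Mul(4, Q)
Pow(Add(Function('k')(Add(-55, 3)), Function('I')(Function('s')(-4, 15), 89)), Rational(1, 2)) = Pow(Add(Pow(Add(-55, 3), 2), Mul(4, Rational(-1, 5))), Rational(1, 2)) = Pow(Add(Pow(-52, 2), Rational(-4, 5)), Rational(1, 2)) = Pow(Add(2704, Rational(-4, 5)), Rational(1, 2)) = Pow(Rational(13516, 5), Rational(1, 2)) = Mul(Rational(2, 5), Pow(16895, Rational(1, 2)))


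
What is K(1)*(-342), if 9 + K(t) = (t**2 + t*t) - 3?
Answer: 3420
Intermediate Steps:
K(t) = -12 + 2*t**2 (K(t) = -9 + ((t**2 + t*t) - 3) = -9 + ((t**2 + t**2) - 3) = -9 + (2*t**2 - 3) = -9 + (-3 + 2*t**2) = -12 + 2*t**2)
K(1)*(-342) = (-12 + 2*1**2)*(-342) = (-12 + 2*1)*(-342) = (-12 + 2)*(-342) = -10*(-342) = 3420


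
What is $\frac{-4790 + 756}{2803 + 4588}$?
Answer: $- \frac{4034}{7391} \approx -0.5458$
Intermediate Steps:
$\frac{-4790 + 756}{2803 + 4588} = - \frac{4034}{7391}$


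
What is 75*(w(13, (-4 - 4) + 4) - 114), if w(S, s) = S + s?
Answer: -7875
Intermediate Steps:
75*(w(13, (-4 - 4) + 4) - 114) = 75*((13 + ((-4 - 4) + 4)) - 114) = 75*((13 + (-8 + 4)) - 114) = 75*((13 - 4) - 114) = 75*(9 - 114) = 75*(-105) = -7875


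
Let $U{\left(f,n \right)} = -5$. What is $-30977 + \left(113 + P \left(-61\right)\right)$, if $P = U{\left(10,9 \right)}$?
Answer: $-30559$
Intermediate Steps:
$P = -5$
$-30977 + \left(113 + P \left(-61\right)\right) = -30977 + \left(113 - -305\right) = -30977 + \left(113 + 305\right) = -30977 + 418 = -30559$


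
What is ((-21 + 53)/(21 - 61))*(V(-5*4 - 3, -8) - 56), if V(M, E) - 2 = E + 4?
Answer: 232/5 ≈ 46.400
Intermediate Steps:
V(M, E) = 6 + E (V(M, E) = 2 + (E + 4) = 2 + (4 + E) = 6 + E)
((-21 + 53)/(21 - 61))*(V(-5*4 - 3, -8) - 56) = ((-21 + 53)/(21 - 61))*((6 - 8) - 56) = (32/(-40))*(-2 - 56) = (32*(-1/40))*(-58) = -⅘*(-58) = 232/5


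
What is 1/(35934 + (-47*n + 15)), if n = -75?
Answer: 1/39474 ≈ 2.5333e-5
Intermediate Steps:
1/(35934 + (-47*n + 15)) = 1/(35934 + (-47*(-75) + 15)) = 1/(35934 + (3525 + 15)) = 1/(35934 + 3540) = 1/39474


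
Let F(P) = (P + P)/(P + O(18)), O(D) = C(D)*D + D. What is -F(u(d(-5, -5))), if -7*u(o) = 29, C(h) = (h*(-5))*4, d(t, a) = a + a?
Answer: -58/45263 ≈ -0.0012814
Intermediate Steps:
d(t, a) = 2*a
C(h) = -20*h (C(h) = -5*h*4 = -20*h)
O(D) = D - 20*D**2 (O(D) = (-20*D)*D + D = -20*D**2 + D = D - 20*D**2)
u(o) = -29/7 (u(o) = -1/7*29 = -29/7)
F(P) = 2*P/(-6462 + P) (F(P) = (P + P)/(P + 18*(1 - 20*18)) = (2*P)/(P + 18*(1 - 360)) = (2*P)/(P + 18*(-359)) = (2*P)/(P - 6462) = (2*P)/(-6462 + P) = 2*P/(-6462 + P))
-F(u(d(-5, -5))) = -2*(-29)/(7*(-6462 - 29/7)) = -2*(-29)/(7*(-45263/7)) = -2*(-29)*(-7)/(7*45263) = -1*58/45263 = -58/45263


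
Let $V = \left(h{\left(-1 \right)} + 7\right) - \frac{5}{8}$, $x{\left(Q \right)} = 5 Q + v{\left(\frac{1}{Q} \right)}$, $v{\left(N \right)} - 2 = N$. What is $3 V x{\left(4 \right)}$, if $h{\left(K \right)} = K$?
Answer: $\frac{11481}{32} \approx 358.78$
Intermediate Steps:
$v{\left(N \right)} = 2 + N$
$x{\left(Q \right)} = 2 + \frac{1}{Q} + 5 Q$ ($x{\left(Q \right)} = 5 Q + \left(2 + \frac{1}{Q}\right) = 2 + \frac{1}{Q} + 5 Q$)
$V = \frac{43}{8}$ ($V = \left(-1 + 7\right) - \frac{5}{8} = 6 - \frac{5}{8} = \frac{43}{8} \approx 5.375$)
$3 V x{\left(4 \right)} = 3 \cdot \frac{43}{8} \left(2 + \frac{1}{4} + 5 \cdot 4\right) = \frac{129 \left(2 + \frac{1}{4} + 20\right)}{8} = \frac{129}{8} \cdot \frac{89}{4} = \frac{11481}{32}$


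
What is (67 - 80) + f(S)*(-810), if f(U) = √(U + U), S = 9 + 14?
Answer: -13 - 810*√46 ≈ -5506.7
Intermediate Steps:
S = 23
f(U) = √2*√U (f(U) = √(2*U) = √2*√U)
(67 - 80) + f(S)*(-810) = (67 - 80) + (√2*√23)*(-810) = -13 + √46*(-810) = -13 - 810*√46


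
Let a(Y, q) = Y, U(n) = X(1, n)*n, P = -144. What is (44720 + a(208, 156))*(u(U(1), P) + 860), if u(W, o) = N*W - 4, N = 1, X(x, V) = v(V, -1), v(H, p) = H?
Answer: 38503296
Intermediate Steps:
X(x, V) = V
U(n) = n**2 (U(n) = n*n = n**2)
u(W, o) = -4 + W (u(W, o) = 1*W - 4 = W - 4 = -4 + W)
(44720 + a(208, 156))*(u(U(1), P) + 860) = (44720 + 208)*((-4 + 1**2) + 860) = 44928*((-4 + 1) + 860) = 44928*(-3 + 860) = 44928*857 = 38503296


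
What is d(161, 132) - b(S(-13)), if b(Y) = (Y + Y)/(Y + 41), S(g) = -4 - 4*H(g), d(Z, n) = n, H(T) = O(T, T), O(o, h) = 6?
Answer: 1772/13 ≈ 136.31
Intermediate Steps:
H(T) = 6
S(g) = -28 (S(g) = -4 - 4*6 = -4 - 24 = -28)
b(Y) = 2*Y/(41 + Y) (b(Y) = (2*Y)/(41 + Y) = 2*Y/(41 + Y))
d(161, 132) - b(S(-13)) = 132 - 2*(-28)/(41 - 28) = 132 - 2*(-28)/13 = 132 - 1*(-56/13) = 132 + 56/13 = 1772/13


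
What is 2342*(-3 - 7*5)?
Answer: -88996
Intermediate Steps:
2342*(-3 - 7*5) = 2342*(-3 - 35) = 2342*(-38) = -88996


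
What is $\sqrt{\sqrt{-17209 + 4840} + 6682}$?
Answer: $\sqrt{6682 + i \sqrt{12369}} \approx 81.746 + 0.6803 i$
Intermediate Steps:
$\sqrt{\sqrt{-17209 + 4840} + 6682} = \sqrt{\sqrt{-12369} + 6682} = \sqrt{i \sqrt{12369} + 6682} = \sqrt{6682 + i \sqrt{12369}}$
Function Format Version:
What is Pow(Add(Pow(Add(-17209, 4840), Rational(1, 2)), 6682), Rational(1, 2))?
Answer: Pow(Add(6682, Mul(I, Pow(12369, Rational(1, 2)))), Rational(1, 2)) ≈ Add(81.746, Mul(0.6803, I))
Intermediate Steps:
Pow(Add(Pow(Add(-17209, 4840), Rational(1, 2)), 6682), Rational(1, 2)) = Pow(Add(Pow(-12369, Rational(1, 2)), 6682), Rational(1, 2)) = Pow(Add(Mul(I, Pow(12369, Rational(1, 2))), 6682), Rational(1, 2)) = Pow(Add(6682, Mul(I, Pow(12369, Rational(1, 2)))), Rational(1, 2))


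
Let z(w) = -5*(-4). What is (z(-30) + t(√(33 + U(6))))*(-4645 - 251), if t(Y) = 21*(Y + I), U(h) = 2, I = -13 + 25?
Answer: -1331712 - 102816*√35 ≈ -1.9400e+6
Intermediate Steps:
I = 12
z(w) = 20
t(Y) = 252 + 21*Y (t(Y) = 21*(Y + 12) = 21*(12 + Y) = 252 + 21*Y)
(z(-30) + t(√(33 + U(6))))*(-4645 - 251) = (20 + (252 + 21*√(33 + 2)))*(-4645 - 251) = (20 + (252 + 21*√35))*(-4896) = (272 + 21*√35)*(-4896) = -1331712 - 102816*√35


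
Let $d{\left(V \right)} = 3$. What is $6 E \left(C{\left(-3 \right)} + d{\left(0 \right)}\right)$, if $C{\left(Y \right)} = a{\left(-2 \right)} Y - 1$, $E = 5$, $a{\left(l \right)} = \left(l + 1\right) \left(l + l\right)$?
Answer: $-300$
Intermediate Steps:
$a{\left(l \right)} = 2 l \left(1 + l\right)$ ($a{\left(l \right)} = \left(1 + l\right) 2 l = 2 l \left(1 + l\right)$)
$C{\left(Y \right)} = -1 + 4 Y$ ($C{\left(Y \right)} = 2 \left(-2\right) \left(1 - 2\right) Y - 1 = 2 \left(-2\right) \left(-1\right) Y - 1 = 4 Y - 1 = -1 + 4 Y$)
$6 E \left(C{\left(-3 \right)} + d{\left(0 \right)}\right) = 6 \cdot 5 \left(\left(-1 + 4 \left(-3\right)\right) + 3\right) = 30 \left(\left(-1 - 12\right) + 3\right) = 30 \left(-13 + 3\right) = 30 \left(-10\right) = -300$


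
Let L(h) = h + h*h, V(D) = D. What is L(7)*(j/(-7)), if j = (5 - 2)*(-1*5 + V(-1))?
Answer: 144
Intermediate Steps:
j = -18 (j = (5 - 2)*(-1*5 - 1) = 3*(-5 - 1) = 3*(-6) = -18)
L(h) = h + h²
L(7)*(j/(-7)) = (7*(1 + 7))*(-18/(-7)) = (7*8)*(-18*(-⅐)) = 56*(18/7) = 144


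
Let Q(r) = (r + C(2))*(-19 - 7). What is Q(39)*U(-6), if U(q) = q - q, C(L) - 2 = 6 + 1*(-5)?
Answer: 0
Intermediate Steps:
C(L) = 3 (C(L) = 2 + (6 + 1*(-5)) = 2 + (6 - 5) = 2 + 1 = 3)
U(q) = 0
Q(r) = -78 - 26*r (Q(r) = (r + 3)*(-19 - 7) = (3 + r)*(-26) = -78 - 26*r)
Q(39)*U(-6) = (-78 - 26*39)*0 = (-78 - 1014)*0 = -1092*0 = 0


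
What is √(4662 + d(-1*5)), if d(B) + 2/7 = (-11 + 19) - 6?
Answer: √228522/7 ≈ 68.291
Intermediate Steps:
d(B) = 12/7 (d(B) = -2/7 + ((-11 + 19) - 6) = -2/7 + (8 - 6) = -2/7 + 2 = 12/7)
√(4662 + d(-1*5)) = √(4662 + 12/7) = √(32646/7) = √228522/7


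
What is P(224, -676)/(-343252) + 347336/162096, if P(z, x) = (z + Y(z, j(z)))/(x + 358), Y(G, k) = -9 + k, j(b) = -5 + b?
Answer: 1709651485/797864756 ≈ 2.1428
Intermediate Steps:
P(z, x) = (-14 + 2*z)/(358 + x) (P(z, x) = (z + (-9 + (-5 + z)))/(x + 358) = (z + (-14 + z))/(358 + x) = (-14 + 2*z)/(358 + x))
P(224, -676)/(-343252) + 347336/162096 = (2*(-7 + 224)/(358 - 676))/(-343252) + 347336/162096 = (2*217/(-318))*(-1/343252) + 347336*(1/162096) = (2*(-1/318)*217)*(-1/343252) + 3947/1842 = -217/159*(-1/343252) + 3947/1842 = 31/7796724 + 3947/1842 = 1709651485/797864756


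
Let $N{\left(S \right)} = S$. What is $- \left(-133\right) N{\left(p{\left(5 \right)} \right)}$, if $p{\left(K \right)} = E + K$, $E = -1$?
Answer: $532$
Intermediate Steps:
$p{\left(K \right)} = -1 + K$
$- \left(-133\right) N{\left(p{\left(5 \right)} \right)} = - \left(-133\right) \left(-1 + 5\right) = - \left(-133\right) 4 = \left(-1\right) \left(-532\right) = 532$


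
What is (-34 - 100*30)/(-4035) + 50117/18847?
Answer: 259403893/76047645 ≈ 3.4111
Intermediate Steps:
(-34 - 100*30)/(-4035) + 50117/18847 = (-34 - 3000)*(-1/4035) + 50117*(1/18847) = -3034*(-1/4035) + 50117/18847 = 3034/4035 + 50117/18847 = 259403893/76047645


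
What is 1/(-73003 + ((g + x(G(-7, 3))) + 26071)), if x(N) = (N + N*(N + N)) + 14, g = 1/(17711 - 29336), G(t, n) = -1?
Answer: -11625/545410126 ≈ -2.1314e-5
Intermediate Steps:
g = -1/11625 (g = 1/(-11625) = -1/11625 ≈ -8.6021e-5)
x(N) = 14 + N + 2*N² (x(N) = (N + N*(2*N)) + 14 = (N + 2*N²) + 14 = 14 + N + 2*N²)
1/(-73003 + ((g + x(G(-7, 3))) + 26071)) = 1/(-73003 + ((-1/11625 + (14 - 1 + 2*(-1)²)) + 26071)) = 1/(-73003 + ((-1/11625 + (14 - 1 + 2*1)) + 26071)) = 1/(-73003 + ((-1/11625 + (14 - 1 + 2)) + 26071)) = 1/(-73003 + ((-1/11625 + 15) + 26071)) = 1/(-73003 + (174374/11625 + 26071)) = 1/(-73003 + 303249749/11625) = 1/(-545410126/11625) = -11625/545410126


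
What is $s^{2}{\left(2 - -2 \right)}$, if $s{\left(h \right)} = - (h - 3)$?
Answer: $1$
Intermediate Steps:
$s{\left(h \right)} = 3 - h$ ($s{\left(h \right)} = - (-3 + h) = 3 - h$)
$s^{2}{\left(2 - -2 \right)} = \left(3 - \left(2 - -2\right)\right)^{2} = \left(3 - \left(2 + 2\right)\right)^{2} = \left(3 - 4\right)^{2} = \left(-1\right)^{2} = 1$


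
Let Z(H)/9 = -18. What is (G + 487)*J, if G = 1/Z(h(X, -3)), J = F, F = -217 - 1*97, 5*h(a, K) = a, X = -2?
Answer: -12386201/81 ≈ -1.5292e+5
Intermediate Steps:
h(a, K) = a/5
Z(H) = -162 (Z(H) = 9*(-18) = -162)
F = -314 (F = -217 - 97 = -314)
J = -314
G = -1/162 (G = 1/(-162) = -1/162 ≈ -0.0061728)
(G + 487)*J = (-1/162 + 487)*(-314) = (78893/162)*(-314) = -12386201/81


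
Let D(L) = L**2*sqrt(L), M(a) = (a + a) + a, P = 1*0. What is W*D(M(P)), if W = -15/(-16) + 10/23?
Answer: 0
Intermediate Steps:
P = 0
W = 505/368 (W = -15*(-1/16) + 10*(1/23) = 15/16 + 10/23 = 505/368 ≈ 1.3723)
M(a) = 3*a (M(a) = 2*a + a = 3*a)
D(L) = L**(5/2)
W*D(M(P)) = 505*(3*0)**(5/2)/368 = 505*0**(5/2)/368 = (505/368)*0 = 0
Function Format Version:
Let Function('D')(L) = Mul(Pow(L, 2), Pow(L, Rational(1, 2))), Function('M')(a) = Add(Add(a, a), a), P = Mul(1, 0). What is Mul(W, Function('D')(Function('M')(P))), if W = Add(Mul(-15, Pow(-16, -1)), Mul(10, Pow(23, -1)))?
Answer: 0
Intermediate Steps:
P = 0
W = Rational(505, 368) (W = Add(Mul(-15, Rational(-1, 16)), Mul(10, Rational(1, 23))) = Add(Rational(15, 16), Rational(10, 23)) = Rational(505, 368) ≈ 1.3723)
Function('M')(a) = Mul(3, a) (Function('M')(a) = Add(Mul(2, a), a) = Mul(3, a))
Function('D')(L) = Pow(L, Rational(5, 2))
Mul(W, Function('D')(Function('M')(P))) = Mul(Rational(505, 368), Pow(Mul(3, 0), Rational(5, 2))) = Mul(Rational(505, 368), Pow(0, Rational(5, 2))) = Mul(Rational(505, 368), 0) = 0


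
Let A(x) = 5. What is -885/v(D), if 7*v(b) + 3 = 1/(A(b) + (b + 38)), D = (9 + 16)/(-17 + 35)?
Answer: 1649935/793 ≈ 2080.6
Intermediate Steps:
D = 25/18 ≈ 1.3889
v(b) = -3/7 + 1/(7*(43 + b)) (v(b) = -3/7 + 1/(7*(5 + (b + 38))) = -3/7 + 1/(7*(5 + (38 + b))) = -3/7 + 1/(7*(43 + b)))
-885/v(D) = -885*7*(43 + 25/18)/(-128 - 3*25/18) = -885*5593/(18*(-128 - 25/6)) = -885/((1/7)*(18/799)*(-793/6)) = -885/(-2379/5593) = -885*(-5593/2379) = 1649935/793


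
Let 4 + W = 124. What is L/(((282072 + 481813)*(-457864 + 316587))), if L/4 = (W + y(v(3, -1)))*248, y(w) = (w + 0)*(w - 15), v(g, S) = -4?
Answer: -194432/107919381145 ≈ -1.8016e-6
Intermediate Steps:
W = 120 (W = -4 + 124 = 120)
y(w) = w*(-15 + w)
L = 194432 (L = 4*((120 - 4*(-15 - 4))*248) = 4*((120 - 4*(-19))*248) = 4*((120 + 76)*248) = 4*(196*248) = 4*48608 = 194432)
L/(((282072 + 481813)*(-457864 + 316587))) = 194432/(((282072 + 481813)*(-457864 + 316587))) = 194432/((763885*(-141277))) = 194432/(-107919381145) = 194432*(-1/107919381145) = -194432/107919381145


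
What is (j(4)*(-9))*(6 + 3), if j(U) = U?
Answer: -324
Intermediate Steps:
(j(4)*(-9))*(6 + 3) = (4*(-9))*(6 + 3) = -36*9 = -324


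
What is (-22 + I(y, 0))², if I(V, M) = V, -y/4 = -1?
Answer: 324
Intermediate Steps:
y = 4 (y = -4*(-1) = 4)
(-22 + I(y, 0))² = (-22 + 4)² = (-18)² = 324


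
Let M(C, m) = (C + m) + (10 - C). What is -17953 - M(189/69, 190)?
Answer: -18153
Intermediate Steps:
M(C, m) = 10 + m
-17953 - M(189/69, 190) = -17953 - (10 + 190) = -17953 - 1*200 = -17953 - 200 = -18153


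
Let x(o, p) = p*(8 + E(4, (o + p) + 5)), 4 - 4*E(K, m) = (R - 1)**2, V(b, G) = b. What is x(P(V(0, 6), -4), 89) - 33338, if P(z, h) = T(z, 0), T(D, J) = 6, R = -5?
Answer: -33338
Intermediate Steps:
E(K, m) = -8 (E(K, m) = 1 - (-5 - 1)**2/4 = 1 - 1/4*(-6)**2 = 1 - 1/4*36 = 1 - 9 = -8)
P(z, h) = 6
x(o, p) = 0 (x(o, p) = p*(8 - 8) = p*0 = 0)
x(P(V(0, 6), -4), 89) - 33338 = 0 - 33338 = -33338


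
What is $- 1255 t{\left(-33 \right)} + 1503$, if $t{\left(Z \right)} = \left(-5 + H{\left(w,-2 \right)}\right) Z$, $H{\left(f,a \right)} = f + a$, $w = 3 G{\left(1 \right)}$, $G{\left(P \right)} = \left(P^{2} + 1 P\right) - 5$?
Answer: $-661137$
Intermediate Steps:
$G{\left(P \right)} = -5 + P + P^{2}$ ($G{\left(P \right)} = \left(P^{2} + P\right) - 5 = \left(P + P^{2}\right) - 5 = -5 + P + P^{2}$)
$w = -9$ ($w = 3 \left(-5 + 1 + 1^{2}\right) = 3 \left(-5 + 1 + 1\right) = 3 \left(-3\right) = -9$)
$H{\left(f,a \right)} = a + f$
$t{\left(Z \right)} = - 16 Z$ ($t{\left(Z \right)} = \left(-5 - 11\right) Z = - 16 Z$)
$- 1255 t{\left(-33 \right)} + 1503 = - 1255 \left(\left(-16\right) \left(-33\right)\right) + 1503 = \left(-1255\right) 528 + 1503 = -662640 + 1503 = -661137$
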